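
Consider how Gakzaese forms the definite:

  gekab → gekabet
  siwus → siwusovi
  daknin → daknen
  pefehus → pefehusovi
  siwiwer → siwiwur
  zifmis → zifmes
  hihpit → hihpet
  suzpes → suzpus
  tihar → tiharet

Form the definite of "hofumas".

pefehus and suzpes both end in -s yet inflect differently (pefehusovi, suzpus), so the final letter is not what conditions the rule; the last vowel is.
"hofumas" has last vowel 'a'. The stems whose last vowel is 'a' (tihar → tiharet, gekab → gekabet) add -et.
The other patterns: stems whose last vowel is 'u' add -ovi; stems whose last vowel is 'e' change the last vowel to 'u'; stems whose last vowel is 'i' change the last vowel to 'e'.
So hofumas → hofumaset.

hofumaset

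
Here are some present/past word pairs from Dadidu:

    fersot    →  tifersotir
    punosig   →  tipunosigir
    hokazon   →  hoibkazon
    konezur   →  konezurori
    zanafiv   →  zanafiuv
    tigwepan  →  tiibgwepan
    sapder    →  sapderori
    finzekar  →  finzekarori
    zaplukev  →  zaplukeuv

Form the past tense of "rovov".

tigwepan and finzekar both have last vowel 'a' yet inflect differently (tiibgwepan, finzekarori), so the last vowel is not what conditions the rule; the final letter is.
"rovov" ends in -v. The stems ending in -v (zaplukev → zaplukeuv, zanafiv → zanafiuv) drop the final letter and add -uv.
The other patterns: stems ending in -n insert -ib- after the first vowel; stems ending in -r add -ori; stems ending in -g or -t add ti- … -ir around the stem.
So rovov → rovouv.

rovouv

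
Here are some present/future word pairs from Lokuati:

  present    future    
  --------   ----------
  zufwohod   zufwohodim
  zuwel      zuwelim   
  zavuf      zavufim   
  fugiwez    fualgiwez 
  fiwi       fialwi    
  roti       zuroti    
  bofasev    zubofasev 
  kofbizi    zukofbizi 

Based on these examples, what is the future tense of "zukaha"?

zukahaim

fiwi and roti both end in -i yet inflect differently (fialwi, zuroti), so the final letter is not what conditions the rule; the first letter is.
"zukaha" begins with z-. The stems beginning with z- (zufwohod → zufwohodim, zuwel → zuwelim, zavuf → zavufim) add -im.
The other patterns: stems beginning with f- insert -al- after the first vowel; stems beginning with b-, k- or r- add the prefix zu-.
So zukaha → zukahaim.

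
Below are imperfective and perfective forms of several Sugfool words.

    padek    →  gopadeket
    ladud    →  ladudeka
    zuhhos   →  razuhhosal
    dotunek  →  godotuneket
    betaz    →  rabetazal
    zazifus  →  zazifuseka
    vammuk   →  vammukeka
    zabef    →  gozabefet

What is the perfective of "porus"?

"porus" has last vowel 'u'. The stems whose last vowel is 'u' (ladud → ladudeka, vammuk → vammukeka, zazifus → zazifuseka) add -eka.
So porus → poruseka.

poruseka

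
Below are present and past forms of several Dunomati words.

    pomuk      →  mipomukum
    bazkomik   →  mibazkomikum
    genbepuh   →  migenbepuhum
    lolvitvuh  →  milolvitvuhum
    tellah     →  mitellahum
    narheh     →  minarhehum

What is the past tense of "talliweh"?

mitalliwehum

Every pair shown (pomuk → mipomukum, bazkomik → mibazkomikum, genbepuh → migenbepuhum, …) follows the same rule: add mi- … -um around the stem.
So talliweh → mitalliwehum.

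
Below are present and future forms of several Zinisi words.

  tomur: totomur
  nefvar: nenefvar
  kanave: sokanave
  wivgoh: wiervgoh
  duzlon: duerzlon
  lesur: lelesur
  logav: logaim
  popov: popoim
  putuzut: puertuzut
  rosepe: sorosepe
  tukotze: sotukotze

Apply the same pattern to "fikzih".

fierkzih

logav and nefvar both have last vowel 'a' yet inflect differently (logaim, nenefvar), so the last vowel is not what conditions the rule; the final letter is.
"fikzih" ends in -h. The one such stem in the data (wivgoh → wiervgoh) inserts -er- after the first vowel (as do putuzut, duzlon), so the same rule applies.
The other patterns: stems ending in -e add the prefix so-; stems ending in -v drop the final letter and add -im; stems ending in -r repeat the first consonant+vowel as a prefix.
So fikzih → fierkzih.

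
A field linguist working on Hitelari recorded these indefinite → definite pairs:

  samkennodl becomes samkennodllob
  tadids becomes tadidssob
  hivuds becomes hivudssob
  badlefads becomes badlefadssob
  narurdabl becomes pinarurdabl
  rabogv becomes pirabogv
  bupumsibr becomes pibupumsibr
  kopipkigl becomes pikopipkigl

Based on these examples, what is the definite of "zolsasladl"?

samkennodl and narurdabl both end in -l yet inflect differently (samkennodllob, pinarurdabl), so the final letter is not what conditions the rule; the second-to-last letter is.
"zolsasladl" has second-to-last letter 'd'. The stems whose second-to-last letter is 'd' (samkennodl → samkennodllob, tadids → tadidssob, hivuds → hivudssob) double the final consonant and add -ob.
The other pattern: stems whose second-to-last letter is 'b' or 'g' add the prefix pi-.
So zolsasladl → zolsasladllob.

zolsasladllob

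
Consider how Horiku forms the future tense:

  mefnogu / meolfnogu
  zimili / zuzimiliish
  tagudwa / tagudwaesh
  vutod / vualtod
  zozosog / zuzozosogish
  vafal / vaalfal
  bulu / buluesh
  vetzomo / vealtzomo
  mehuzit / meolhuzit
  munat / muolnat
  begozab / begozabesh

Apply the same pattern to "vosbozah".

mefnogu and bulu both end in -u yet inflect differently (meolfnogu, buluesh), so the final letter is not what conditions the rule; the first letter is.
"vosbozah" begins with v-. The stems beginning with v- (vetzomo → vealtzomo, vutod → vualtod, vafal → vaalfal) insert -al- after the first vowel.
So vosbozah → voalsbozah.

voalsbozah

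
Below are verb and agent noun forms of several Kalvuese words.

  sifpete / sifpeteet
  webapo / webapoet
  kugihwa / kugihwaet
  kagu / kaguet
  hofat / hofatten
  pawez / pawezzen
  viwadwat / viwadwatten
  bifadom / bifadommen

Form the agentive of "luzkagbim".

kugihwa and hofat both have last vowel 'a' yet inflect differently (kugihwaet, hofatten), so the last vowel is not what conditions the rule; whether the stem ends in a vowel or a consonant is.
"luzkagbim" ends in a consonant. The stems ending in a consonant (hofat → hofatten, pawez → pawezzen, viwadwat → viwadwatten) double the final consonant and add -en.
The other pattern: stems ending in a vowel add -et.
So luzkagbim → luzkagbimmen.

luzkagbimmen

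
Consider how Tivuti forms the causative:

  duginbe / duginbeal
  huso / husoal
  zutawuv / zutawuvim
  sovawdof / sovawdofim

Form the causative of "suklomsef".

"suklomsef" ends in a consonant. The stems ending in a consonant (zutawuv → zutawuvim, sovawdof → sovawdofim) add -im.
The other pattern: stems ending in a vowel add -al.
So suklomsef → suklomsefim.

suklomsefim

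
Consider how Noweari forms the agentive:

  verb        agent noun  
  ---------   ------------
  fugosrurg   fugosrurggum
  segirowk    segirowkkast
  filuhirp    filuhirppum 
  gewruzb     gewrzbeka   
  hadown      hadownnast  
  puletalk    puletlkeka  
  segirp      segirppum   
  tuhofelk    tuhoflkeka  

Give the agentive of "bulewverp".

segirowk and puletalk both end in -k yet inflect differently (segirowkkast, puletlkeka), so the final letter is not what conditions the rule; the second-to-last letter is.
"bulewverp" has second-to-last letter 'r'. The stems whose second-to-last letter is 'r' (fugosrurg → fugosrurggum, filuhirp → filuhirppum, segirp → segirppum) double the final consonant and add -um.
The other patterns: stems whose second-to-last letter is 'w' double the final consonant and add -ast; stems whose second-to-last letter is 'l' or 'z' delete the last vowel and add -eka.
So bulewverp → bulewverppum.

bulewverppum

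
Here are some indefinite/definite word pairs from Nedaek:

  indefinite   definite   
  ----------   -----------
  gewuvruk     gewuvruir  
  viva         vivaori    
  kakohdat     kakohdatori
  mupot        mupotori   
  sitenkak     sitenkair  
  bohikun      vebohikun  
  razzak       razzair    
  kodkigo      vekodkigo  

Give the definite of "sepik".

sepiir

sitenkak and viva both have last vowel 'a' yet inflect differently (sitenkair, vivaori), so the last vowel is not what conditions the rule; the final letter is.
"sepik" ends in -k. The stems ending in -k (gewuvruk → gewuvruir, sitenkak → sitenkair, razzak → razzair) drop the final letter and add -ir.
The other patterns: stems ending in -a or -t add -ori; stems ending in -n or -o add the prefix ve-.
So sepik → sepiir.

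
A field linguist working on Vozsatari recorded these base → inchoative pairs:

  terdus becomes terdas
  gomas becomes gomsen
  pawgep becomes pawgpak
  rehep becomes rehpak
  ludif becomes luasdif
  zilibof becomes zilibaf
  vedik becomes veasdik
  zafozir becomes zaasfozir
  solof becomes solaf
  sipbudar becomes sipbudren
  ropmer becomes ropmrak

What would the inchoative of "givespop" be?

gomas and terdus both end in -s yet inflect differently (gomsen, terdas), so the final letter is not what conditions the rule; the last vowel is.
"givespop" has last vowel 'o'. The stems whose last vowel is 'o' (zilibof → zilibaf, solof → solaf) change the last vowel to 'a'.
So givespop → givespap.

givespap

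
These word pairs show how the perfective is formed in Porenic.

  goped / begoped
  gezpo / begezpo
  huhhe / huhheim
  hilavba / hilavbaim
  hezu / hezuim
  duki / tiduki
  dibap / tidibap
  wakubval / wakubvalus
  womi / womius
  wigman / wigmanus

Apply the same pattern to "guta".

"guta" begins with g-. The stems beginning with g- (goped → begoped, gezpo → begezpo) add the prefix be-.
The other patterns: stems beginning with h- add -im; stems beginning with d- add the prefix ti-; stems beginning with w- add -us.
So guta → beguta.

beguta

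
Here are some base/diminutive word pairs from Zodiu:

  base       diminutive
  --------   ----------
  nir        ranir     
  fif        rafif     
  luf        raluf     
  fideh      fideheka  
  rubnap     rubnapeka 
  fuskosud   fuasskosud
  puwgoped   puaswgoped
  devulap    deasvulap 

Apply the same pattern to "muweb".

muwebeka

rubnap and devulap both end in -p yet inflect differently (rubnapeka, deasvulap), so the final letter is not what conditions the rule; the number of vowels is.
"muweb" has 2 vowels. The stems with 2 vowels (fideh → fideheka, rubnap → rubnapeka) add -eka.
The other patterns: stems with 1 vowel add the prefix ra-; stems with 3 vowels insert -as- after the first vowel.
So muweb → muwebeka.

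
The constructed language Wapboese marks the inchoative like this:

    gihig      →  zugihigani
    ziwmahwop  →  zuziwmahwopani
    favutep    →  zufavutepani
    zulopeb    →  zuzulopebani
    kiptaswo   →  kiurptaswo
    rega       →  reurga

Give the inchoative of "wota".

kiptaswo and ziwmahwop both have last vowel 'o' yet inflect differently (kiurptaswo, zuziwmahwopani), so the last vowel is not what conditions the rule; whether the stem ends in a vowel or a consonant is.
"wota" ends in a vowel. The stems ending in a vowel (rega → reurga, kiptaswo → kiurptaswo) insert -ur- after the first vowel.
The other pattern: stems ending in a consonant add zu- … -ani around the stem.
So wota → wourta.

wourta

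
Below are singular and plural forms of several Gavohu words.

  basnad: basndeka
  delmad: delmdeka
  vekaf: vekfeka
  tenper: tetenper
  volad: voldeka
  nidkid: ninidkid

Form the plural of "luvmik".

basnad and nidkid both end in -d yet inflect differently (basndeka, ninidkid), so the final letter is not what conditions the rule; the last vowel is.
"luvmik" has last vowel 'i'. The one such stem in the data (nidkid → ninidkid) repeats the first consonant+vowel as a prefix (as does tenper), so the same rule applies.
So luvmik → luluvmik.

luluvmik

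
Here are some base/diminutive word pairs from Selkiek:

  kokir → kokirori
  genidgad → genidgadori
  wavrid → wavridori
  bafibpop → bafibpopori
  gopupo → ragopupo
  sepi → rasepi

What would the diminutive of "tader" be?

taderori

"tader" ends in a consonant. The stems ending in a consonant (kokir → kokirori, genidgad → genidgadori, wavrid → wavridori) add -ori.
The other pattern: stems ending in a vowel add the prefix ra-.
So tader → taderori.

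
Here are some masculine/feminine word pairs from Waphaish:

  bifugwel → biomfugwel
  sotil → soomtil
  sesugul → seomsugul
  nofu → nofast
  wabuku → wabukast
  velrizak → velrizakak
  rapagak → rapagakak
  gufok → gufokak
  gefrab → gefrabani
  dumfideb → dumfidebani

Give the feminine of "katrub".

katrubani

"katrub" ends in -b. The stems ending in -b (gefrab → gefrabani, dumfideb → dumfidebani) add -ani.
So katrub → katrubani.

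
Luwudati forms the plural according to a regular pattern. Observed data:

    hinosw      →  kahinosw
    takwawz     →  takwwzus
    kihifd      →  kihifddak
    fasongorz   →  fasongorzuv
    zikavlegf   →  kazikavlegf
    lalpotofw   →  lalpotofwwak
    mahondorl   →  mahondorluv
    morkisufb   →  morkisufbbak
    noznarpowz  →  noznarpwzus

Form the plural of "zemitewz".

noznarpowz and fasongorz both end in -z yet inflect differently (noznarpwzus, fasongorzuv), so the final letter is not what conditions the rule; the second-to-last letter is.
"zemitewz" has second-to-last letter 'w'. The stems whose second-to-last letter is 'w' (noznarpowz → noznarpwzus, takwawz → takwwzus) delete the last vowel and add -us.
So zemitewz → zemitwzus.

zemitwzus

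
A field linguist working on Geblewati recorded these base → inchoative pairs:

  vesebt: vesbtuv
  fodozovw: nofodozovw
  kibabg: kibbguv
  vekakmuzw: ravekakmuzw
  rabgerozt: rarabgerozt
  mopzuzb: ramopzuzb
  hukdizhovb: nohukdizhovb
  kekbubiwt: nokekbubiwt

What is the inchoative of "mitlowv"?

nomitlowv

vesebt and rabgerozt both end in -t yet inflect differently (vesbtuv, rarabgerozt), so the final letter is not what conditions the rule; the second-to-last letter is.
"mitlowv" has second-to-last letter 'w'. The one such stem in the data (kekbubiwt → nokekbubiwt) adds the prefix no-, so the same rule applies.
The other patterns: stems whose second-to-last letter is 'b' delete the last vowel and add -uv; stems whose second-to-last letter is 'z' add the prefix ra-.
So mitlowv → nomitlowv.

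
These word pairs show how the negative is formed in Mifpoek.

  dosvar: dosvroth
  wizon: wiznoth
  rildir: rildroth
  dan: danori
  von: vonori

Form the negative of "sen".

"sen" has 1 vowel. The stems with 1 vowel (dan → danori, von → vonori) add -ori.
The other pattern: stems with 2 vowels delete the last vowel and add -oth.
So sen → senori.

senori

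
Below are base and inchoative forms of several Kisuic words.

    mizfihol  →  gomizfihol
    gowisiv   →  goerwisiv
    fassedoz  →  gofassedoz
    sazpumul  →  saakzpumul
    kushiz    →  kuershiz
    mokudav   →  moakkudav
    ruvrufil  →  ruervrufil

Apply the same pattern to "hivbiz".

hiervbiz

fassedoz and kushiz both end in -z yet inflect differently (gofassedoz, kuershiz), so the final letter is not what conditions the rule; the last vowel is.
"hivbiz" has last vowel 'i'. The stems whose last vowel is 'i' (kushiz → kuershiz, gowisiv → goerwisiv, ruvrufil → ruervrufil) insert -er- after the first vowel.
The other patterns: stems whose last vowel is 'o' add the prefix go-; stems whose last vowel is 'a' or 'u' insert -ak- after the first vowel.
So hivbiz → hiervbiz.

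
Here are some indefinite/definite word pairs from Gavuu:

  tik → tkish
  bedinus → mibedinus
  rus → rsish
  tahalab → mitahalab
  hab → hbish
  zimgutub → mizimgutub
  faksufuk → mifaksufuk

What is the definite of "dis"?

dsish

"dis" has 1 vowel. The stems with 1 vowel (tik → tkish, rus → rsish, hab → hbish) delete the last vowel and add -ish.
The other pattern: stems with 3 vowels add the prefix mi-.
So dis → dsish.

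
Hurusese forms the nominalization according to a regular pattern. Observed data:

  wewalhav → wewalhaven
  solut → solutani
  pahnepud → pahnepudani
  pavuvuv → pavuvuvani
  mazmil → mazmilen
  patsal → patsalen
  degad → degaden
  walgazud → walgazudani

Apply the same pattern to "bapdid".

walgazud and degad both end in -d yet inflect differently (walgazudani, degaden), so the final letter is not what conditions the rule; the last vowel is.
"bapdid" has last vowel 'i'. The one such stem in the data (mazmil → mazmilen) adds -en, so the same rule applies.
The other pattern: stems whose last vowel is 'u' add -ani.
So bapdid → bapdiden.

bapdiden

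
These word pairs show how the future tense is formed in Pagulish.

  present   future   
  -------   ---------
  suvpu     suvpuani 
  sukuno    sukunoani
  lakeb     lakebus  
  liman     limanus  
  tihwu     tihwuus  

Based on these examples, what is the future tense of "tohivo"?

suvpu and tihwu both end in -u yet inflect differently (suvpuani, tihwuus), so the final letter is not what conditions the rule; the first letter is.
"tohivo" begins with t-. The one such stem in the data (tihwu → tihwuus) adds -us, so the same rule applies.
So tohivo → tohivous.

tohivous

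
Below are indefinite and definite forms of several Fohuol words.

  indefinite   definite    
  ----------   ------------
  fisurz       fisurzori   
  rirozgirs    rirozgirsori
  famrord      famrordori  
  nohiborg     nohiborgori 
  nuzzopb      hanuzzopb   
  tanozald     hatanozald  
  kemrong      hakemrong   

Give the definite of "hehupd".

"hehupd" has second-to-last letter 'p'. The one such stem in the data (nuzzopb → hanuzzopb) adds the prefix ha-, so the same rule applies.
The other pattern: stems whose second-to-last letter is 'r' add -ori.
So hehupd → hahehupd.

hahehupd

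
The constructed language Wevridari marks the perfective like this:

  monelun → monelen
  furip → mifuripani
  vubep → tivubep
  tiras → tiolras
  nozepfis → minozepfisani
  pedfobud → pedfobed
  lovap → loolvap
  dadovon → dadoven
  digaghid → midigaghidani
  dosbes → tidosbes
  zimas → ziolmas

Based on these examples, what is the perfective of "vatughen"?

tivatughen

zimas and nozepfis both end in -s yet inflect differently (ziolmas, minozepfisani), so the final letter is not what conditions the rule; the last vowel is.
"vatughen" has last vowel 'e'. The stems whose last vowel is 'e' (dosbes → tidosbes, vubep → tivubep) add the prefix ti-.
The other patterns: stems whose last vowel is 'o' or 'u' change the last vowel to 'e'; stems whose last vowel is 'a' insert -ol- after the first vowel; stems whose last vowel is 'i' add mi- … -ani around the stem.
So vatughen → tivatughen.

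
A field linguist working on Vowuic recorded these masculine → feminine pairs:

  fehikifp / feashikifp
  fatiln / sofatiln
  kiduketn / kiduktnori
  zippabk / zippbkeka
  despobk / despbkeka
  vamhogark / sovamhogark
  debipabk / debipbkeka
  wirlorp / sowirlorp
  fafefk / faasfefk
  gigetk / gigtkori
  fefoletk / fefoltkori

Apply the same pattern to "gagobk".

gagbkeka

"gagobk" has second-to-last letter 'b'. The stems whose second-to-last letter is 'b' (despobk → despbkeka, zippabk → zippbkeka, debipabk → debipbkeka) delete the last vowel and add -eka.
The other patterns: stems whose second-to-last letter is 't' delete the last vowel and add -ori; stems whose second-to-last letter is 'f' insert -as- after the first vowel; stems whose second-to-last letter is 'l' or 'r' add the prefix so-.
So gagobk → gagbkeka.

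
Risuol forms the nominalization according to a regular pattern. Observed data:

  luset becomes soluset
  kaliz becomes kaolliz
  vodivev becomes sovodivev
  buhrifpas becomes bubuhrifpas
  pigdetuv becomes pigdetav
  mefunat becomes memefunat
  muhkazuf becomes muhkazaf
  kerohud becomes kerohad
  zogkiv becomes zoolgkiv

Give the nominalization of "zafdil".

"zafdil" has last vowel 'i'. The stems whose last vowel is 'i' (zogkiv → zoolgkiv, kaliz → kaolliz) insert -ol- after the first vowel.
So zafdil → zaolfdil.

zaolfdil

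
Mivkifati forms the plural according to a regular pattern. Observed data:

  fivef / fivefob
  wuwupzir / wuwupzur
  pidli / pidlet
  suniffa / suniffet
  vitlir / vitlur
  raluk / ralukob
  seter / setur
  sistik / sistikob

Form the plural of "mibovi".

"mibovi" ends in -i. The one such stem in the data (pidli → pidlet) drops the final letter and adds -et (as does suniffa), so the same rule applies.
The other patterns: stems ending in -r change the last vowel to 'u'; stems ending in -f or -k add -ob.
So mibovi → mibovet.

mibovet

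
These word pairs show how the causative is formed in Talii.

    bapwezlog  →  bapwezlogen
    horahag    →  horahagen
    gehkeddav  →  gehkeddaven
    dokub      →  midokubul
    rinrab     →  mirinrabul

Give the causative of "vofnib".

mivofnibul

rinrab and horahag both have last vowel 'a' yet inflect differently (mirinrabul, horahagen), so the last vowel is not what conditions the rule; the final letter is.
"vofnib" ends in -b. The stems ending in -b (rinrab → mirinrabul, dokub → midokubul) add mi- … -ul around the stem.
The other pattern: stems ending in -g or -v add -en.
So vofnib → mivofnibul.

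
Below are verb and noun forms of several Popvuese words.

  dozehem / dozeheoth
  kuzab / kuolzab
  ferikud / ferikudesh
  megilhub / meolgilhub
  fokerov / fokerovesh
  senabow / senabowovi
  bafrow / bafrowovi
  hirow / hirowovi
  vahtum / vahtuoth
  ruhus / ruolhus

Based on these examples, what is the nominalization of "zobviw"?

vahtum and ferikud both have last vowel 'u' yet inflect differently (vahtuoth, ferikudesh), so the last vowel is not what conditions the rule; the final letter is.
"zobviw" ends in -w. The stems ending in -w (bafrow → bafrowovi, hirow → hirowovi, senabow → senabowovi) add -ovi.
The other patterns: stems ending in -m drop the final letter and add -oth; stems ending in -d or -v add -esh; stems ending in -b or -s insert -ol- after the first vowel.
So zobviw → zobviwovi.

zobviwovi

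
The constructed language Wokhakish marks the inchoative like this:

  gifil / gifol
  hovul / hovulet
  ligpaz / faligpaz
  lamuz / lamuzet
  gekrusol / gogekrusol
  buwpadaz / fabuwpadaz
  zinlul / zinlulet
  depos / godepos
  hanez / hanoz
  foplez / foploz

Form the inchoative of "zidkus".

zidkuset

hovul and gekrusol both end in -l yet inflect differently (hovulet, gogekrusol), so the final letter is not what conditions the rule; the last vowel is.
"zidkus" has last vowel 'u'. The stems whose last vowel is 'u' (hovul → hovulet, lamuz → lamuzet, zinlul → zinlulet) add -et.
The other patterns: stems whose last vowel is 'o' add the prefix go-; stems whose last vowel is 'a' add the prefix fa-; stems whose last vowel is 'e' or 'i' change the last vowel to 'o'.
So zidkus → zidkuset.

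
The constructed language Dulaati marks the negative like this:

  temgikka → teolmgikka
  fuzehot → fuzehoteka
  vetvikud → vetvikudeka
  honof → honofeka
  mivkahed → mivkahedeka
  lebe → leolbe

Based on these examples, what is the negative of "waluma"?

"waluma" ends in a vowel. The stems ending in a vowel (lebe → leolbe, temgikka → teolmgikka) insert -ol- after the first vowel.
The other pattern: stems ending in a consonant add -eka.
So waluma → waolluma.

waolluma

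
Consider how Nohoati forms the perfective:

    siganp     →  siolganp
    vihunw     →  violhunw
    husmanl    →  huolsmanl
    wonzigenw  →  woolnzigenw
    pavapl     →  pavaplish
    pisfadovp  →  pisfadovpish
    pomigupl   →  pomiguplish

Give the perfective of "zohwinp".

"zohwinp" has second-to-last letter 'n'. The stems whose second-to-last letter is 'n' (siganp → siolganp, vihunw → violhunw, husmanl → huolsmanl) insert -ol- after the first vowel.
So zohwinp → zoolhwinp.

zoolhwinp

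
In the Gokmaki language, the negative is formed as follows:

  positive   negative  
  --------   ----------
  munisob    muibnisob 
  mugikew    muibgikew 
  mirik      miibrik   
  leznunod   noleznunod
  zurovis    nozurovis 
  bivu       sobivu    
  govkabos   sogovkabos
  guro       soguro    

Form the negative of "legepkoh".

nolegepkoh

zurovis and govkabos both end in -s yet inflect differently (nozurovis, sogovkabos), so the final letter is not what conditions the rule; the first letter is.
"legepkoh" begins with l-. The one such stem in the data (leznunod → noleznunod) adds the prefix no-, so the same rule applies.
So legepkoh → nolegepkoh.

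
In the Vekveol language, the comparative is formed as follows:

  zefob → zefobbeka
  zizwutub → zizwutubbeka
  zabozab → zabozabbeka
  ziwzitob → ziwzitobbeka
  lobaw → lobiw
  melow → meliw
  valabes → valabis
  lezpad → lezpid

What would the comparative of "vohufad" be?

zabozab and lobaw both have last vowel 'a' yet inflect differently (zabozabbeka, lobiw), so the last vowel is not what conditions the rule; the final letter is.
"vohufad" ends in -d. The one such stem in the data (lezpad → lezpid) changes the last vowel to 'i' (as do lobaw, melow), so the same rule applies.
The other pattern: stems ending in -b double the final consonant and add -eka.
So vohufad → vohufid.

vohufid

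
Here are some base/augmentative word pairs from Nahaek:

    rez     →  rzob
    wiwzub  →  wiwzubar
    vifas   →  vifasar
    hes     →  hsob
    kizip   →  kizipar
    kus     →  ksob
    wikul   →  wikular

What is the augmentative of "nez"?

nzob

vifas and hes both end in -s yet inflect differently (vifasar, hsob), so the final letter is not what conditions the rule; the number of vowels is.
"nez" has 1 vowel. The stems with 1 vowel (hes → hsob, rez → rzob, kus → ksob) delete the last vowel and add -ob.
The other pattern: stems with 2 vowels add -ar.
So nez → nzob.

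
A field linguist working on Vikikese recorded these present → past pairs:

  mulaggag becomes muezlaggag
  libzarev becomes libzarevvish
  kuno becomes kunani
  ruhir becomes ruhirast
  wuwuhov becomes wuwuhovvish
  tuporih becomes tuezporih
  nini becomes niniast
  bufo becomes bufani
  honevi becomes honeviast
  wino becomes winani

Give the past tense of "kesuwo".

kesuwani

"kesuwo" ends in -o. The stems ending in -o (kuno → kunani, wino → winani, bufo → bufani) drop the final letter and add -ani.
So kesuwo → kesuwani.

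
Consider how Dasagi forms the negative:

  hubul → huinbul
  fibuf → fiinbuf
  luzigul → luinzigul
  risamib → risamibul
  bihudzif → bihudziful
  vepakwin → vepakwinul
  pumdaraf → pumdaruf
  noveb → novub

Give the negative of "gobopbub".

goinbopbub

"gobopbub" has last vowel 'u'. The stems whose last vowel is 'u' (hubul → huinbul, fibuf → fiinbuf, luzigul → luinzigul) insert -in- after the first vowel.
The other patterns: stems whose last vowel is 'i' add -ul; stems whose last vowel is 'a' or 'e' change the last vowel to 'u'.
So gobopbub → goinbopbub.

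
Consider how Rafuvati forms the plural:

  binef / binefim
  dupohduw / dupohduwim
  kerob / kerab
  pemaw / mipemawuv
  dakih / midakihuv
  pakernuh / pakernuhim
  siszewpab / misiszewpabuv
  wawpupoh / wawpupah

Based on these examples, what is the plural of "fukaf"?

pakernuh and dakih both end in -h yet inflect differently (pakernuhim, midakihuv), so the final letter is not what conditions the rule; the last vowel is.
"fukaf" has last vowel 'a'. The stems whose last vowel is 'a' (siszewpab → misiszewpabuv, pemaw → mipemawuv) add mi- … -uv around the stem.
So fukaf → mifukafuv.

mifukafuv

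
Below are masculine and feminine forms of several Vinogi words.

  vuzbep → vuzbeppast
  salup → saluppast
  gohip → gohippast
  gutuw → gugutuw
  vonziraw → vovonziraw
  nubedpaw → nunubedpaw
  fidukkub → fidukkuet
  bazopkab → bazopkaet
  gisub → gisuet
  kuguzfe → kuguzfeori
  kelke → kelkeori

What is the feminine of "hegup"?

heguppast

salup and gutuw both have last vowel 'u' yet inflect differently (saluppast, gugutuw), so the last vowel is not what conditions the rule; the final letter is.
"hegup" ends in -p. The stems ending in -p (vuzbep → vuzbeppast, salup → saluppast, gohip → gohippast) double the final consonant and add -ast.
The other patterns: stems ending in -w repeat the first consonant+vowel as a prefix; stems ending in -b drop the final letter and add -et; stems ending in -e add -ori.
So hegup → heguppast.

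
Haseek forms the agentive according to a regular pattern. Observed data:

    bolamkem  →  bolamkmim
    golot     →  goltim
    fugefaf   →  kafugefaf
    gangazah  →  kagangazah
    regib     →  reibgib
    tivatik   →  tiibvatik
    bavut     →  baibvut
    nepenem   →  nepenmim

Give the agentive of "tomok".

tomkim

"tomok" has last vowel 'o'. The one such stem in the data (golot → goltim) deletes the last vowel and adds -im (as do bolamkem, nepenem), so the same rule applies.
The other patterns: stems whose last vowel is 'a' add the prefix ka-; stems whose last vowel is 'i' or 'u' insert -ib- after the first vowel.
So tomok → tomkim.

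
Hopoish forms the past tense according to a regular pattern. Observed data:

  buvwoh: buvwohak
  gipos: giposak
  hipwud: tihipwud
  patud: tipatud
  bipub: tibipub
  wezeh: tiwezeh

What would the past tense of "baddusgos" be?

buvwoh and wezeh both end in -h yet inflect differently (buvwohak, tiwezeh), so the final letter is not what conditions the rule; the last vowel is.
"baddusgos" has last vowel 'o'. The stems whose last vowel is 'o' (buvwoh → buvwohak, gipos → giposak) add -ak.
The other pattern: stems whose last vowel is 'e' or 'u' add the prefix ti-.
So baddusgos → baddusgosak.

baddusgosak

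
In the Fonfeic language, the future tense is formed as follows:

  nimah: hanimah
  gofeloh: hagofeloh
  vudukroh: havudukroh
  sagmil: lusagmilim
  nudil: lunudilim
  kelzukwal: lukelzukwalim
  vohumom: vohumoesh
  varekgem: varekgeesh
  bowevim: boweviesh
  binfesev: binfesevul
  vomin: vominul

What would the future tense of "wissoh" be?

hawissoh

nimah and kelzukwal both have last vowel 'a' yet inflect differently (hanimah, lukelzukwalim), so the last vowel is not what conditions the rule; the final letter is.
"wissoh" ends in -h. The stems ending in -h (nimah → hanimah, gofeloh → hagofeloh, vudukroh → havudukroh) add the prefix ha-.
So wissoh → hawissoh.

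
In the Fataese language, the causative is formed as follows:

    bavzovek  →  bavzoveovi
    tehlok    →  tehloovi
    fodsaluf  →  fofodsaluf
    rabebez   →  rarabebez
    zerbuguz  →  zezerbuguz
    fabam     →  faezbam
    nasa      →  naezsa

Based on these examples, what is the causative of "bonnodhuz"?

bobonnodhuz

bavzovek and rabebez both have last vowel 'e' yet inflect differently (bavzoveovi, rarabebez), so the last vowel is not what conditions the rule; the final letter is.
"bonnodhuz" ends in -z. The stems ending in -z (rabebez → rarabebez, zerbuguz → zezerbuguz) repeat the first consonant+vowel as a prefix.
The other patterns: stems ending in -k drop the final letter and add -ovi; stems ending in -a or -m insert -ez- after the first vowel.
So bonnodhuz → bobonnodhuz.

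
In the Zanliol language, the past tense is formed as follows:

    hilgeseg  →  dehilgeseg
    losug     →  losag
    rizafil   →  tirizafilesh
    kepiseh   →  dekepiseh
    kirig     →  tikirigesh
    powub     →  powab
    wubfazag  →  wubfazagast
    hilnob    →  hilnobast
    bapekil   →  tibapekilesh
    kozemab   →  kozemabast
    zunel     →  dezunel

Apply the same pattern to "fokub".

fokab

kozemab and powub both end in -b yet inflect differently (kozemabast, powab), so the final letter is not what conditions the rule; the last vowel is.
"fokub" has last vowel 'u'. The stems whose last vowel is 'u' (powub → powab, losug → losag) change the last vowel to 'a'.
The other patterns: stems whose last vowel is 'a' or 'o' add -ast; stems whose last vowel is 'i' add ti- … -esh around the stem; stems whose last vowel is 'e' add the prefix de-.
So fokub → fokab.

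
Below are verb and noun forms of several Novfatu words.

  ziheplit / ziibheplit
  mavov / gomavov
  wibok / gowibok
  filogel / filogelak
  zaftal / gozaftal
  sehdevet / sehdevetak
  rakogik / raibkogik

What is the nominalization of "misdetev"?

"misdetev" has last vowel 'e'. The stems whose last vowel is 'e' (filogel → filogelak, sehdevet → sehdevetak) add -ak.
So misdetev → misdetevak.

misdetevak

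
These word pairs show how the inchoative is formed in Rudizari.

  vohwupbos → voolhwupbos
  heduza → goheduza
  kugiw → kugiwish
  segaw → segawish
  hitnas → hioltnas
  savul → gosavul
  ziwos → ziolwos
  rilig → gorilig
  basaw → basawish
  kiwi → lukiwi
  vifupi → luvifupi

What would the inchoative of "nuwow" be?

"nuwow" ends in -w. The stems ending in -w (kugiw → kugiwish, basaw → basawish, segaw → segawish) add -ish.
The other patterns: stems ending in -s insert -ol- after the first vowel; stems ending in -i add the prefix lu-; stems ending in -a, -g or -l add the prefix go-.
So nuwow → nuwowish.

nuwowish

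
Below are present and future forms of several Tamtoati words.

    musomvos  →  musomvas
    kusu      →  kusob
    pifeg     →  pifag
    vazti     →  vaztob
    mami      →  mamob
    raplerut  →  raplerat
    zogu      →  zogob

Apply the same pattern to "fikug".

raplerut and kusu both have last vowel 'u' yet inflect differently (raplerat, kusob), so the last vowel is not what conditions the rule; whether the stem ends in a vowel or a consonant is.
"fikug" ends in a consonant. The stems ending in a consonant (raplerut → raplerat, pifeg → pifag, musomvos → musomvas) change the last vowel to 'a'.
The other pattern: stems ending in a vowel drop the final letter and add -ob.
So fikug → fikag.

fikag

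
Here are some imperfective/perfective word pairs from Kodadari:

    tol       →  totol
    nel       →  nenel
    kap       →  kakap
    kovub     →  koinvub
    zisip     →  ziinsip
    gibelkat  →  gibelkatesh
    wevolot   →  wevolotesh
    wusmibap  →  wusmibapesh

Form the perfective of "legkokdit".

legkokditesh

"legkokdit" has 3 vowels. The stems with 3 vowels (gibelkat → gibelkatesh, wevolot → wevolotesh, wusmibap → wusmibapesh) add -esh.
The other patterns: stems with 1 vowel repeat the first consonant+vowel as a prefix; stems with 2 vowels insert -in- after the first vowel.
So legkokdit → legkokditesh.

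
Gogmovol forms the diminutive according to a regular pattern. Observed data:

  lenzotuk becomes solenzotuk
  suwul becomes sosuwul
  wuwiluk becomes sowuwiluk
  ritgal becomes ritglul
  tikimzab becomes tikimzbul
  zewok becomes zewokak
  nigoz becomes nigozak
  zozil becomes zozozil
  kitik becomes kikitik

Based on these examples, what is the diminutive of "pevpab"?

pevpbul

"pevpab" has last vowel 'a'. The stems whose last vowel is 'a' (ritgal → ritglul, tikimzab → tikimzbul) delete the last vowel and add -ul.
So pevpab → pevpbul.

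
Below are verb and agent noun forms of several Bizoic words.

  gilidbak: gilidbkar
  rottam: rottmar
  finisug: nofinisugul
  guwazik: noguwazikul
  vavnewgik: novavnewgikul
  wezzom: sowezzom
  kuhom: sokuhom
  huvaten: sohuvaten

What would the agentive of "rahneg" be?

gilidbak and guwazik both end in -k yet inflect differently (gilidbkar, noguwazikul), so the final letter is not what conditions the rule; the last vowel is.
"rahneg" has last vowel 'e'. The one such stem in the data (huvaten → sohuvaten) adds the prefix so-, so the same rule applies.
So rahneg → sorahneg.

sorahneg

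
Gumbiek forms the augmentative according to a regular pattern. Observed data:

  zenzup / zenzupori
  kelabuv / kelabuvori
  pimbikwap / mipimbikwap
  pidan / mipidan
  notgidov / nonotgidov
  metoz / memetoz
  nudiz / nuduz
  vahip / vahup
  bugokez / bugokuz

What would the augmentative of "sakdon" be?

zenzup and pimbikwap both end in -p yet inflect differently (zenzupori, mipimbikwap), so the final letter is not what conditions the rule; the last vowel is.
"sakdon" has last vowel 'o'. The stems whose last vowel is 'o' (notgidov → nonotgidov, metoz → memetoz) repeat the first consonant+vowel as a prefix.
The other patterns: stems whose last vowel is 'u' add -ori; stems whose last vowel is 'a' add the prefix mi-; stems whose last vowel is 'e' or 'i' change the last vowel to 'u'.
So sakdon → sasakdon.

sasakdon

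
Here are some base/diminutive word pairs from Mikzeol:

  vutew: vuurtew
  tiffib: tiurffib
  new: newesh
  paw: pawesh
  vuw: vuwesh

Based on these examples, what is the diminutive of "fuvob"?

fuurvob

vutew and new both end in -w yet inflect differently (vuurtew, newesh), so the final letter is not what conditions the rule; the number of vowels is.
"fuvob" has 2 vowels. The stems with 2 vowels (tiffib → tiurffib, vutew → vuurtew) insert -ur- after the first vowel.
So fuvob → fuurvob.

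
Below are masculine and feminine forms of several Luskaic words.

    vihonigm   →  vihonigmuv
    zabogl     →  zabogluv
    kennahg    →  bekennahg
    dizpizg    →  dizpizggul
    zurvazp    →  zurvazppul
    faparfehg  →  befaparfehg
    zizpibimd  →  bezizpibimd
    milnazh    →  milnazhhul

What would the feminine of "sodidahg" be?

"sodidahg" has second-to-last letter 'h'. The stems whose second-to-last letter is 'h' (faparfehg → befaparfehg, kennahg → bekennahg) add the prefix be-.
The other patterns: stems whose second-to-last letter is 'g' add -uv; stems whose second-to-last letter is 'z' double the final consonant and add -ul.
So sodidahg → besodidahg.

besodidahg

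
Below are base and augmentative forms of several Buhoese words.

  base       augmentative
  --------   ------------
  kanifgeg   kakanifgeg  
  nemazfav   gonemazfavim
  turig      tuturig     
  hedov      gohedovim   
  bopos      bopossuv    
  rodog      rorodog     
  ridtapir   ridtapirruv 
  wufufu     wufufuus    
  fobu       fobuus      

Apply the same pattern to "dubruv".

godubruvim

"dubruv" ends in -v. The stems ending in -v (hedov → gohedovim, nemazfav → gonemazfavim) add go- … -im around the stem.
The other patterns: stems ending in -g repeat the first consonant+vowel as a prefix; stems ending in -r or -s double the final consonant and add -uv; stems ending in -u add -us.
So dubruv → godubruvim.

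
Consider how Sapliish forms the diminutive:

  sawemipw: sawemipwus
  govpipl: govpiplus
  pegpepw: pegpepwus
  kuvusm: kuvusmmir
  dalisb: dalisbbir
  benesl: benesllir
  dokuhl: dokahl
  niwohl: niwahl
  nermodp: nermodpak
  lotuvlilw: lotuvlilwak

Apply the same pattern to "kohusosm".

kohusosmmir

govpipl and benesl both end in -l yet inflect differently (govpiplus, benesllir), so the final letter is not what conditions the rule; the second-to-last letter is.
"kohusosm" has second-to-last letter 's'. The stems whose second-to-last letter is 's' (kuvusm → kuvusmmir, dalisb → dalisbbir, benesl → benesllir) double the final consonant and add -ir.
The other patterns: stems whose second-to-last letter is 'p' add -us; stems whose second-to-last letter is 'h' change the last vowel to 'a'; stems whose second-to-last letter is 'd' or 'l' add -ak.
So kohusosm → kohusosmmir.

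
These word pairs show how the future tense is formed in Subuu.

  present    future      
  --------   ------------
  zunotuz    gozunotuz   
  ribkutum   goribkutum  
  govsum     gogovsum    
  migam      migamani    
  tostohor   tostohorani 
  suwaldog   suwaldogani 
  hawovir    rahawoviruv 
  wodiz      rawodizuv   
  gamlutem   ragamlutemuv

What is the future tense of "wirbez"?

ribkutum and migam both end in -m yet inflect differently (goribkutum, migamani), so the final letter is not what conditions the rule; the last vowel is.
"wirbez" has last vowel 'e'. The one such stem in the data (gamlutem → ragamlutemuv) adds ra- … -uv around the stem, so the same rule applies.
So wirbez → rawirbezuv.

rawirbezuv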